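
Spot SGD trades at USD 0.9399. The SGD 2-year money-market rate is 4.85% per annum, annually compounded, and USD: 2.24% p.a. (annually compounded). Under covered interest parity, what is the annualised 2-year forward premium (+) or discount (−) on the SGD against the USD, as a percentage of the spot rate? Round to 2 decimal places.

-2.46%

T = 2 years.
F = S · g_USD/g_SGD = 0.9399 × 1.0453018/1.0993522 = 0.8936892.
Annualised premium = (F − S)/S × (1/T) = (0.8936892 − 0.9399)/0.9399 ÷ 2 = -2.46%.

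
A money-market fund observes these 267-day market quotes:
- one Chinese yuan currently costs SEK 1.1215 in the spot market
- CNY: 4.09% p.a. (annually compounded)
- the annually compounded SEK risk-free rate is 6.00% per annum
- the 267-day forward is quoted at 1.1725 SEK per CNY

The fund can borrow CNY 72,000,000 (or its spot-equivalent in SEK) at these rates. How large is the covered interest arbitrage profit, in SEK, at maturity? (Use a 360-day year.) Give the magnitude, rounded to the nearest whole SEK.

SEK 2,653,393

T = 267/360 years.
Route A — deposit CNY, sell forward: 72,000,000 × 1.0301766011 × 1.1725 = SEK 86,967,508.66.
Route B — convert at spot, deposit SEK: 72,000,000 × 1.1215 × 1.0441635214 = SEK 84,314,116.03.
The quoted forward overvalues CNY, so borrow SEK, buy CNY at spot, deposit the CNY at 4.09%, and sell the proceeds forward at 1.1725.
The gap between the two covered legs is SEK 2,653,393.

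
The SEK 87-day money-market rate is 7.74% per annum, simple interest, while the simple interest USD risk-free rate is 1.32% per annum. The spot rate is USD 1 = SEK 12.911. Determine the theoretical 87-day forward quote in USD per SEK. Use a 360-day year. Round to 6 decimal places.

0.076274

T = 87/360 years.
SEK accumulates by 1 + 0.0774×87/360 = 1.018705.
USD accumulates by 1 + 0.0132×87/360 = 1.003190.
So F = 12.911 × 1.018705 / 1.003190 = 13.11068 (SEK/USD).
Quoted the other way: 1/13.11068 = 0.076274 USD per SEK.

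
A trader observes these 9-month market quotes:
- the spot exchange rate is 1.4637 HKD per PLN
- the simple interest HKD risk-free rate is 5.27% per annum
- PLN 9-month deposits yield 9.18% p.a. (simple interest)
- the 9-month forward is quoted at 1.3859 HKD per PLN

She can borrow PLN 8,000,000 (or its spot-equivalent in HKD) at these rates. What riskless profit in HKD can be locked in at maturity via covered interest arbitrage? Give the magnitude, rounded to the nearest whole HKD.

T = 9/12 years.
Invest the PLN and cover forward: 8,000,000 × 1.068850 × 1.3859 = HKD 11,850,553.72.
Convert at spot and invest in HKD: 8,000,000 × 1.4637 × 1.039525 = HKD 12,172,421.94.
The quoted forward undervalues PLN, so borrow PLN, convert to HKD at spot, deposit the HKD at 5.27%, and buy PLN forward at 1.3859 to cover the loan.
Profit = 12,172,421.94 − 11,850,553.72 = HKD 321,868.

HKD 321,868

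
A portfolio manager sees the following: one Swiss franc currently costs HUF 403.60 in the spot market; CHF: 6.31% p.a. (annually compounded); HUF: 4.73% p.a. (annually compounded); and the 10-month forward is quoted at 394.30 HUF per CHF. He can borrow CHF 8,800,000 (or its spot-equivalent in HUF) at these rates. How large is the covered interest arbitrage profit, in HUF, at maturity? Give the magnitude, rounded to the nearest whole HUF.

T = 10/12 years.
Route A — deposit CHF, sell forward: 8,800,000 × 1.052313394632 × 394.30 = HUF 3,651,359,109.23.
Route B — convert at spot, deposit HUF: 8,800,000 × 403.60 × 1.039264086104 = HUF 3,691,133,469.33.
The quoted forward undervalues CHF, so borrow CHF, convert to HUF at spot, deposit the HUF at 4.73%, and buy CHF forward at 394.30 to cover the loan.
Profit = 3,691,133,469.33 − 3,651,359,109.23 = HUF 39,774,360.

HUF 39,774,360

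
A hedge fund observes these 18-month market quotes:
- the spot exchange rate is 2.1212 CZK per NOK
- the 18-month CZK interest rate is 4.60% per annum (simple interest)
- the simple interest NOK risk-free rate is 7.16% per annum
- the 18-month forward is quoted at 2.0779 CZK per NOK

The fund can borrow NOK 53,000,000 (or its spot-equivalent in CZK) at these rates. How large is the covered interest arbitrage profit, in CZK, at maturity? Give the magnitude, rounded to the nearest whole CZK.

CZK 1,775,694

T = 18/12 years.
Invest the NOK and cover forward: 53,000,000 × 1.107400 × 2.0779 = CZK 121,956,522.38.
Convert at spot and invest in CZK: 53,000,000 × 2.1212 × 1.069000 = CZK 120,180,828.40.
The quoted forward overvalues NOK, so borrow CZK, buy NOK at spot, deposit the NOK at 7.16%, and sell the proceeds forward at 2.0779.
The gap between the two covered legs is CZK 1,775,694.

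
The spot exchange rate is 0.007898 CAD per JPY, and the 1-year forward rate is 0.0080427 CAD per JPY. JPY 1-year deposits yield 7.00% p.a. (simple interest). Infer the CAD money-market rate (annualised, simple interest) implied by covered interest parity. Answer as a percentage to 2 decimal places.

T = 1 year.
CIP gives F = S · g_CAD/g_JPY, so g_CAD/g_JPY = 0.0080427/0.007898 = 1.0183211.
JPY growth factor: 1 + 0.0700×1 = 1.070000.
That pins the CAD growth at 1.0896036.
(1.0896036 − 1)/T = 0.089604, i.e. 8.96%.

8.96%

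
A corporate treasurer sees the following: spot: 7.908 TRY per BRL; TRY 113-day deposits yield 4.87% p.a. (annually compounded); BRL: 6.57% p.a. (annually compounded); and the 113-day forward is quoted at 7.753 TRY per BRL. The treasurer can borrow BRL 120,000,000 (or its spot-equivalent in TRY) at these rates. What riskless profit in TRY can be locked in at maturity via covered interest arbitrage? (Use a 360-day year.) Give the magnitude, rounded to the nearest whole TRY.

T = 113/360 years.
Keep in BRL, deliver into the forward: 120,000,000·1.02017413561·7.753 = TRY 949,129,208.81.
Swap to TRY now, deposit: 120,000,000·7.908·1.01503777171 = TRY 963,230,243.84.
The quoted forward undervalues BRL, so borrow BRL, convert to TRY at spot, deposit the TRY at 4.87%, and buy BRL forward at 7.753 to cover the loan.
Arbitrage profit = |949,129,208.81 − 963,230,243.84| = TRY 14,101,035.

TRY 14,101,035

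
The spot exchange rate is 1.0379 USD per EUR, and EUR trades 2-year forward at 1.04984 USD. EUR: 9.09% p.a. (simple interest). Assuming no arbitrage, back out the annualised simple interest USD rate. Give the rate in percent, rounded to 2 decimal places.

9.77%

T = 2 years.
F/S = 1.04984/1.0379 = 1.0115040 = (growth of USD) / (growth of EUR).
EUR growth factor: 1 + 0.0909×2 = 1.181800.
Hence g_USD = 1.1953954.
(1.1953954 − 1)/T = 0.097698, i.e. 9.77%.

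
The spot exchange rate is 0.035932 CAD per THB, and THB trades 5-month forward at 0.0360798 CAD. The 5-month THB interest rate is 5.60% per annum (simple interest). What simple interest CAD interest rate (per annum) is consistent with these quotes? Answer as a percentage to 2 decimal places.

T = 5/12 years.
CIP gives F = S · g_CAD/g_THB, so g_CAD/g_THB = 0.0360798/0.035932 = 1.0041133.
THB growth factor: 1 + 0.0560×5/12 = 1.0233333.
So the CAD growth factor = 1.0275426.
(1.0275426 − 1)/T = 0.066102, i.e. 6.61%.

6.61%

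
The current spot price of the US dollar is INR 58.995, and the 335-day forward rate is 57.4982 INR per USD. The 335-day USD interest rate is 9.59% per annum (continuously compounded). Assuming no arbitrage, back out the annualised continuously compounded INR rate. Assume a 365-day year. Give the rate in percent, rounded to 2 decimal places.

6.79%

T = 335/365 years.
CIP gives F = S · g_INR/g_USD, so g_INR/g_USD = 57.4982/58.995 = 0.9746284.
USD growth factor: e^(0.0959×335/365) = 1.0920076.
Hence g_INR = 1.0643016.
r = ln(1.0643016)/(335/365) = 0.067900 → 6.79%.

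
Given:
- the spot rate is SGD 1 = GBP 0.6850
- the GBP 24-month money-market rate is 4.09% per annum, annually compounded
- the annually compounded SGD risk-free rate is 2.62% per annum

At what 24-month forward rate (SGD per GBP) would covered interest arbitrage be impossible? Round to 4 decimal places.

T = 2 years.
GBP growth factor: (1 + 0.0409)^2 = 1.0834728.
SGD growth factor: (1 + 0.0262)^2 = 1.0530864.
So F = 0.685 × 1.0834728 / 1.0530864 = 0.7047654 (GBP/SGD).
Quoted the other way: 1/0.7047654 = 1.4189 SGD per GBP.

1.4189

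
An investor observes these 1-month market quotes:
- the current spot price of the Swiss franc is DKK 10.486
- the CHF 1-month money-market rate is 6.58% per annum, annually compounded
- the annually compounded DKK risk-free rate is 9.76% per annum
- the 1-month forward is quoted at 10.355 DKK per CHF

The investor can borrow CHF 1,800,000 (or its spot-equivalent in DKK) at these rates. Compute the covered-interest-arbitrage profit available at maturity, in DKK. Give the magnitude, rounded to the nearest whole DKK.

T = 1/12 years.
Keep in CHF, deliver into the forward: 1,800,000·1.0053245998·10.355 = DKK 18,738,245.22.
Swap to DKK now, deposit: 1,800,000·10.486·1.0077906889 = DKK 19,021,847.69.
The quoted forward undervalues CHF, so borrow CHF, convert to DKK at spot, deposit the DKK at 9.76%, and buy CHF forward at 10.355 to cover the loan.
Profit = 19,021,847.69 − 18,738,245.22 = DKK 283,602.

DKK 283,602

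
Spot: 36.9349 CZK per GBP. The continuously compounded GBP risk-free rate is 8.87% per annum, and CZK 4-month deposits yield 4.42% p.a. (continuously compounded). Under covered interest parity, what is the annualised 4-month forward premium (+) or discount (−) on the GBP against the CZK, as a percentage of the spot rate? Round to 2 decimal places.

-4.42%

T = 4/12 years.
No-arbitrage forward: 36.9349 × 1.0148424 / 1.0300081 = 36.3910755 CZK/GBP.
(F − S)/S ÷ T = (36.3910755 − 36.9349)/36.9349/(4/12) = -0.044172 → -4.42%.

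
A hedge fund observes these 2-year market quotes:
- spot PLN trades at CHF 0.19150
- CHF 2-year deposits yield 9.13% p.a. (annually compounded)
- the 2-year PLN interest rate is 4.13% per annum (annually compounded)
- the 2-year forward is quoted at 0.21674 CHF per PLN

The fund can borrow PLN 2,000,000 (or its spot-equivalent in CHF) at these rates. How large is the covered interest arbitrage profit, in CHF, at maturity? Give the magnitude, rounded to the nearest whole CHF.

T = 2 years.
Keep in PLN, deliver into the forward: 2,000,000·1.08430569·0.21674 = CHF 470,024.83.
Swap to CHF now, deposit: 2,000,000·0.19150·1.19093569 = CHF 456,128.37.
The quoted forward overvalues PLN, so borrow CHF, buy PLN at spot, deposit the PLN at 4.13%, and sell the proceeds forward at 0.21674.
The gap between the two covered legs is CHF 13,896.

CHF 13,896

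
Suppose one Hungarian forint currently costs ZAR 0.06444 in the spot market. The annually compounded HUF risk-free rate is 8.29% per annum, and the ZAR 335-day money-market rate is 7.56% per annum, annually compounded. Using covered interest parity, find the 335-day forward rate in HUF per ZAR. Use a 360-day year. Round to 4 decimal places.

15.6163

T = 335/360 years.
ZAR accumulates by (1 + 0.0756)^(335/360) = 1.07017012.
HUF accumulates by (1 + 0.0829)^(335/360) = 1.0769273.
So F = 0.06444 × 1.07017012 / 1.0769273 = 0.064035671 (ZAR/HUF).
Invert for HUF per ZAR: 1 / 0.064035671 = 15.6163.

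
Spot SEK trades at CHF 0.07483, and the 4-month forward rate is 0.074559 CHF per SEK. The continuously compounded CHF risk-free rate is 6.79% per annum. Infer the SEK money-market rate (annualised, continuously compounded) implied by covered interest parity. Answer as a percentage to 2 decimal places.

7.88%

T = 4/12 years.
F/S = 0.074559/0.07483 = 0.9963785 = (growth of CHF) / (growth of SEK).
CHF growth factor: e^(0.0679×4/12) = 1.0228914.
That pins the SEK growth at 1.0266093.
r = ln(1.0266093)/(4/12) = 0.078784 → 7.88%.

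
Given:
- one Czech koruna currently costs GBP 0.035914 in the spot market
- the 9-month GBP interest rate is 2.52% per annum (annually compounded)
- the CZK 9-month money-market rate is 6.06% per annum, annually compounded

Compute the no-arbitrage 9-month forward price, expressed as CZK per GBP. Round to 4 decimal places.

T = 9/12 years.
Growth of 1 GBP over T: (1 + 0.0252)^(9/12) = 1.01884108.
Growth of 1 CZK over T: (1 + 0.0606)^(9/12) = 1.04511412.
Forward (GBP per CZK) = 0.035914 × 1.01884108 / 1.04511412 = 0.035011161.
Quoted the other way: 1/0.035011161 = 28.5623 CZK per GBP.

28.5623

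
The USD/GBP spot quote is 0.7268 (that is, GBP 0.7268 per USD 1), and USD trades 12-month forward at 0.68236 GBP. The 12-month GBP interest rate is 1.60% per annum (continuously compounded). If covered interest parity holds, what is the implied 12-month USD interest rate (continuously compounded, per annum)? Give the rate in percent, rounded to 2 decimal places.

T = 1 year.
F/S = 0.68236/0.7268 = 0.9388553 = (growth of GBP) / (growth of USD).
The GBP side grows by e^(0.0160×1) = 1.0161287.
That pins the USD growth at 1.082306.
r = ln(1.082306)/1 = 0.079094 → 7.91%.

7.91%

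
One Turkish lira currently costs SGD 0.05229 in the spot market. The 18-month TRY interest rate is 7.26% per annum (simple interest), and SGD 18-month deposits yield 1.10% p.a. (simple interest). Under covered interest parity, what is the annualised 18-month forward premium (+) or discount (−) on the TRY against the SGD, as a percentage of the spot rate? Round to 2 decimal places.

T = 18/12 years.
CIP forward (SGD per TRY) = 0.05229 × 1.016500/1.108900 = 0.04793289.
Annualised premium = (F − S)/S × (1/T) = (0.04793289 − 0.05229)/0.05229 ÷ (18/12) = -5.56%.

-5.56%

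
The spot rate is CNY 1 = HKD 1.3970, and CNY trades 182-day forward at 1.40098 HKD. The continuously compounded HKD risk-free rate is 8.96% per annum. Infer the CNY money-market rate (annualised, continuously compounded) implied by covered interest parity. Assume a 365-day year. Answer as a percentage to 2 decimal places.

T = 182/365 years.
CIP gives F = S · g_HKD/g_CNY, so g_HKD/g_CNY = 1.40098/1.397 = 1.0028490.
The HKD side grows by e^(0.0896×182/365) = 1.0456903.
So the CNY growth factor = 1.0427196.
r = ln(1.0427196)/(182/365) = 0.083894 → 8.39%.

8.39%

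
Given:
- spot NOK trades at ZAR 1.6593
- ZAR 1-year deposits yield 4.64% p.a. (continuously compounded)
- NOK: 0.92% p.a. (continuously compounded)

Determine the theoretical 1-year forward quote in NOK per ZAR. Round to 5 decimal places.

T = 1 year.
Growth of 1 ZAR over T: e^(0.0464×1) = 1.0474933.
Growth of 1 NOK over T: e^(0.0092×1) = 1.0092425.
Forward (ZAR per NOK) = 1.6593 × 1.0474933 / 1.0092425 = 1.722188.
Quoted the other way: 1/1.722188 = 0.58066 NOK per ZAR.

0.58066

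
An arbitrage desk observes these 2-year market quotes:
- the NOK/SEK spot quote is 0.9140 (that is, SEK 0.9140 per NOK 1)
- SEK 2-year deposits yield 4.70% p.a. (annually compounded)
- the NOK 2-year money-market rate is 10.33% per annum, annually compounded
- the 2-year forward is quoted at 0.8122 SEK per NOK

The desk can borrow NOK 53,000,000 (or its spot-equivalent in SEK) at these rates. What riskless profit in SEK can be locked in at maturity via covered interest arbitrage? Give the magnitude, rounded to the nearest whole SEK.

SEK 703,183

T = 2 years.
Route A — deposit NOK, sell forward: 53,000,000 × 1.21727089 × 0.8122 = SEK 52,399,373.09.
Route B — convert at spot, deposit SEK: 53,000,000 × 0.9140 × 1.096209 = SEK 53,102,556.38.
The quoted forward undervalues NOK, so borrow NOK, convert to SEK at spot, deposit the SEK at 4.70%, and buy NOK forward at 0.8122 to cover the loan.
Arbitrage profit = |52,399,373.09 − 53,102,556.38| = SEK 703,183.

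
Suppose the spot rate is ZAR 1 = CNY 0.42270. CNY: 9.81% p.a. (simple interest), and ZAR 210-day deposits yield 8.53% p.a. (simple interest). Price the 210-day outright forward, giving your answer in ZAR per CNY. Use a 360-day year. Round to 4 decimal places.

T = 210/360 years.
CNY growth factor: 1 + 0.0981×210/360 = 1.057225.
Growth of 1 ZAR over T: 1 + 0.0853×210/360 = 1.0497583.
CIP: F = S · (grow CNY)/(grow ZAR) = 0.4227 × 1.057225/1.0497583 = 0.4257066 CNY per ZAR.
Quoted the other way: 1/0.4257066 = 2.3490 ZAR per CNY.

2.3490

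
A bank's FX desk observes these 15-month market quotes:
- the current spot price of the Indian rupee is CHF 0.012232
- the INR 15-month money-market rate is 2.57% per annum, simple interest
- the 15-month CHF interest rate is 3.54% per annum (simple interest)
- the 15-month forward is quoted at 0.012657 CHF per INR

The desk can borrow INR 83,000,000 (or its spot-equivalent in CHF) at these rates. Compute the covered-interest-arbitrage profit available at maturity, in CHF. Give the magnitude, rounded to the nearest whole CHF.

T = 15/12 years.
Keep in INR, deliver into the forward: 83,000,000·1.032125·0.012657 = CHF 1,084,279.31.
Swap to CHF now, deposit: 83,000,000·0.012232·1.044250 = CHF 1,060,181.08.
The quoted forward overvalues INR, so borrow CHF, buy INR at spot, deposit the INR at 2.57%, and sell the proceeds forward at 0.012657.
Arbitrage profit = |1,084,279.31 − 1,060,181.08| = CHF 24,098.

CHF 24,098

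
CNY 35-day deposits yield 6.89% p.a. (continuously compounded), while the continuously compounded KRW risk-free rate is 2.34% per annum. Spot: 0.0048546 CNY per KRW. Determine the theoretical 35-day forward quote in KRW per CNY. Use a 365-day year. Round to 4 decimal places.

T = 35/365 years.
CNY accumulates by e^(0.0689×35/365) = 1.006628723.
KRW growth factor: e^(0.0234×35/365) = 1.002246355.
Forward (CNY per KRW) = 0.0048546 × 1.006628723 / 1.002246355 = 0.00487582696.
Invert for KRW per CNY: 1 / 0.00487582696 = 205.0934.

205.0934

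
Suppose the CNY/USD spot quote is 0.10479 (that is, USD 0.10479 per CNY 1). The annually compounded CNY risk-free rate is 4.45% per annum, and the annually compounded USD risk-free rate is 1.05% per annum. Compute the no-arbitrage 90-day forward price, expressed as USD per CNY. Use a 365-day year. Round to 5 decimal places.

T = 90/365 years.
USD accumulates by (1 + 0.0105)^(90/365) = 1.0025789.
CNY growth factor: (1 + 0.0445)^(90/365) = 1.0107933.
CIP: F = S · (grow USD)/(grow CNY) = 0.10479 × 1.0025789/1.0107933 = 0.1039384 USD per CNY.

0.10394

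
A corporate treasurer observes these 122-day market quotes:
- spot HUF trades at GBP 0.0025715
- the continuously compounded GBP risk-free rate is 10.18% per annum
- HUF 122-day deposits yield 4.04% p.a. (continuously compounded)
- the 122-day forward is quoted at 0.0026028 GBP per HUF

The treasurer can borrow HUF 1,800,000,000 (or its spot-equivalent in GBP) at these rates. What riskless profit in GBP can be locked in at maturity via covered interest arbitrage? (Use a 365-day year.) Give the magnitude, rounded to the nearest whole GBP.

T = 122/365 years.
Route A — deposit HUF, sell forward: 1,800,000,000 × 1.013595147 × 0.0026028 = GBP 4,748,733.81.
Route B — convert at spot, deposit GBP: 1,800,000,000 × 0.0025715 × 1.034611818 = GBP 4,788,907.72.
The quoted forward undervalues HUF, so borrow HUF, convert to GBP at spot, deposit the GBP at 10.18%, and buy HUF forward at 0.0026028 to cover the loan.
Arbitrage profit = |4,748,733.81 − 4,788,907.72| = GBP 40,174.

GBP 40,174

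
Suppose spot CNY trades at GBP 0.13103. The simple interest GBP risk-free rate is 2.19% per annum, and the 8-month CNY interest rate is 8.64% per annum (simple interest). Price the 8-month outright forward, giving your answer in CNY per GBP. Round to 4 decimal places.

T = 8/12 years.
Growth of 1 GBP over T: 1 + 0.0219×8/12 = 1.014600.
CNY accumulates by 1 + 0.0864×8/12 = 1.057600.
Forward (GBP per CNY) = 0.13103 × 1.014600 / 1.057600 = 0.1257026.
Invert for CNY per GBP: 1 / 0.1257026 = 7.9553.

7.9553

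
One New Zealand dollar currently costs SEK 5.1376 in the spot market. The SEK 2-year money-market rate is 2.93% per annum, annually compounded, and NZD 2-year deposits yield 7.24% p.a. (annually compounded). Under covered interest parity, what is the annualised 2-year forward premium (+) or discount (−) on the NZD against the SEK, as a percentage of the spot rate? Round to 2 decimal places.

-3.94%

T = 2 years.
No-arbitrage forward: 5.1376 × 1.0594585 / 1.1500418 = 4.7329358 SEK/NZD.
Annualised premium = (F − S)/S × (1/T) = (4.7329358 − 5.1376)/5.1376 ÷ 2 = -3.94%.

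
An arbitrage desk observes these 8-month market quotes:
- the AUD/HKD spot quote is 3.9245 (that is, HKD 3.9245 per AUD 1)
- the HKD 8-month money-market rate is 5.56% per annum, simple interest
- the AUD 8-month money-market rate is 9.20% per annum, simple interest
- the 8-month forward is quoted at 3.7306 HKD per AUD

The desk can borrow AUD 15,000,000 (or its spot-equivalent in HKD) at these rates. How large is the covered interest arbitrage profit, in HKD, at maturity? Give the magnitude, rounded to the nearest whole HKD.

HKD 1,658,370

T = 8/12 years.
Keep in AUD, deliver into the forward: 15,000,000·1.0613333333·3.7306 = HKD 59,391,152.00.
Swap to HKD now, deposit: 15,000,000·3.9245·1.0370666667 = HKD 61,049,522.00.
The quoted forward undervalues AUD, so borrow AUD, convert to HKD at spot, deposit the HKD at 5.56%, and buy AUD forward at 3.7306 to cover the loan.
Arbitrage profit = |59,391,152.00 − 61,049,522.00| = HKD 1,658,370.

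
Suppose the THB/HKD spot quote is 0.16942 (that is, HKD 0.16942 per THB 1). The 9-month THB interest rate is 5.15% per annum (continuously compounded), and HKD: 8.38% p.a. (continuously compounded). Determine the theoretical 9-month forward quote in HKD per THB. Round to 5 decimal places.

T = 9/12 years.
HKD accumulates by e^(0.0838×9/12) = 1.0648671.
THB accumulates by e^(0.0515×9/12) = 1.0393806.
So F = 0.16942 × 1.0648671 / 1.0393806 = 0.1735743 (HKD/THB).

0.17357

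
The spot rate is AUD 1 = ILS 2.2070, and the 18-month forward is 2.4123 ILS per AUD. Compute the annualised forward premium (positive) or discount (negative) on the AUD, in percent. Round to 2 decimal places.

T = 18/12 years.
(F − S)/S = (2.4123 − 2.207)/2.207 = 0.0930222.
Per annum: 0.0930222 / (18/12) = 0.062015 = 6.20%.

+6.20%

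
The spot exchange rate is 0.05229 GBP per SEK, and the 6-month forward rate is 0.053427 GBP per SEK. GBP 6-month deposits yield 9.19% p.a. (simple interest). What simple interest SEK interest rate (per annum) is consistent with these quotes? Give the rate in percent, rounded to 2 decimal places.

4.74%

T = 6/12 years.
CIP gives F = S · g_GBP/g_SEK, so g_GBP/g_SEK = 0.053427/0.05229 = 1.0217441.
GBP growth factor: 1 + 0.0919×6/12 = 1.045950.
Hence g_SEK = 1.0236908.
r = (1.0236908 − 1)/(6/12) = 0.047382 → 4.74%.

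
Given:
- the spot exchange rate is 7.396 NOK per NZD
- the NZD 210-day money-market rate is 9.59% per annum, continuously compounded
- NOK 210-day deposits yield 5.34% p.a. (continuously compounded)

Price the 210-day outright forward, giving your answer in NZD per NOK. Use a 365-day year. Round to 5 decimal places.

T = 210/365 years.
NOK accumulates by e^(0.0534×210/365) = 1.0312001.
Growth of 1 NZD over T: e^(0.0959×210/365) = 1.0567259.
CIP: F = S · (grow NOK)/(grow NZD) = 7.396 × 1.0312001/1.0567259 = 7.217346 NOK per NZD.
Invert for NZD per NOK: 1 / 7.217346 = 0.13856.

0.13856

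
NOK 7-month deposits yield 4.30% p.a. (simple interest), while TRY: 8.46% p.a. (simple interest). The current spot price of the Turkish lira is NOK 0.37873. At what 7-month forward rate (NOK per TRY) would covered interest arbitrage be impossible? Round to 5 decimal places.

0.36997

T = 7/12 years.
Growth of 1 NOK over T: 1 + 0.0430×7/12 = 1.0250833.
TRY accumulates by 1 + 0.0846×7/12 = 1.049350.
Forward (NOK per TRY) = 0.37873 × 1.0250833 / 1.049350 = 0.3699717.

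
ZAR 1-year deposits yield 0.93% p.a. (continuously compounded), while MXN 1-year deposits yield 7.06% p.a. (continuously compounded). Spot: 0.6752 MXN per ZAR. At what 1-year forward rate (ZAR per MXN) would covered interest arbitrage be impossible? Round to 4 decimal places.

1.3930

T = 1 year.
Growth of 1 MXN over T: e^(0.0706×1) = 1.0731519.
Growth of 1 ZAR over T: e^(0.0093×1) = 1.0093434.
Forward (MXN per ZAR) = 0.6752 × 1.0731519 / 1.0093434 = 0.7178847.
Quoted the other way: 1/0.7178847 = 1.3930 ZAR per MXN.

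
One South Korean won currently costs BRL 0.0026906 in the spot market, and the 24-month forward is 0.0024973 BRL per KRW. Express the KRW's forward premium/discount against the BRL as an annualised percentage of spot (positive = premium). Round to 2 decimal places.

-3.59%

T = 2 years.
KRW trades forward at -7.18427% vs spot over the period.
×(1/T) gives -3.59% p.a.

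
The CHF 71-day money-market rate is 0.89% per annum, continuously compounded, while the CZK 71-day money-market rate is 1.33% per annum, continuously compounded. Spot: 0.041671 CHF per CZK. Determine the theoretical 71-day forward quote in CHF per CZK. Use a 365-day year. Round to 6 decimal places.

T = 71/365 years.
Growth of 1 CHF over T: e^(0.0089×71/365) = 1.0017327.
Growth of 1 CZK over T: e^(0.0133×71/365) = 1.0025905.
Forward (CHF per CZK) = 0.041671 × 1.0017327 / 1.0025905 = 0.04163535.

0.041635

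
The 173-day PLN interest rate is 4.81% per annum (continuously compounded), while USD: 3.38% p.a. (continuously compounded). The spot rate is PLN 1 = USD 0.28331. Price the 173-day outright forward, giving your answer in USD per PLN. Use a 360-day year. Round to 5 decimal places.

T = 173/360 years.
USD accumulates by e^(0.0338×173/360) = 1.0163754.
PLN growth factor: e^(0.0481×173/360) = 1.0233839.
So F = 0.28331 × 1.0163754 / 1.0233839 = 0.2813698 (USD/PLN).

0.28137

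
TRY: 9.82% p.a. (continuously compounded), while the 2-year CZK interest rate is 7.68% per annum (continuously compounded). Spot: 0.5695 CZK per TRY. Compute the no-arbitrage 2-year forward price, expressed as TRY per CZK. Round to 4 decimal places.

T = 2 years.
CZK growth factor: e^(0.0768×2) = 1.1660244.
TRY growth factor: e^(0.0982×2) = 1.2170136.
So F = 0.5695 × 1.1660244 / 1.2170136 = 0.5456397 (CZK/TRY).
Quoted the other way: 1/0.5456397 = 1.8327 TRY per CZK.

1.8327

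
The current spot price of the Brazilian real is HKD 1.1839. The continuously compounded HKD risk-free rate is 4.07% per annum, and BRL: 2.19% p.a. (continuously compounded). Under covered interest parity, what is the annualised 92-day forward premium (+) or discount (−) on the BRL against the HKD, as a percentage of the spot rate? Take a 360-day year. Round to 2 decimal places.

+1.88%

T = 92/360 years.
No-arbitrage forward: 1.1839 × 1.0104554 / 1.0056124 = 1.1896016 HKD/BRL.
Annualised premium = (F − S)/S × (1/T) = (1.1896016 − 1.1839)/1.1839 ÷ (92/360) = 1.88%.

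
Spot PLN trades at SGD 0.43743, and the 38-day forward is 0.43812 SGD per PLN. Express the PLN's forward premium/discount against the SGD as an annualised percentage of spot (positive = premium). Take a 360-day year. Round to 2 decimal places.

+1.49%

T = 38/360 years.
Period premium: (0.43812 − 0.43743)/0.43743 = 0.0015774.
Per annum: 0.0015774 / (38/360) = 0.014944 = 1.49%.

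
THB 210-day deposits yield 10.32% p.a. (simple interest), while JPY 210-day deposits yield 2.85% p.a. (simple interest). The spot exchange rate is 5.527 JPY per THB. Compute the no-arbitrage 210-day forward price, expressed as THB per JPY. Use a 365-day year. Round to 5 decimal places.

T = 210/365 years.
JPY growth factor: 1 + 0.0285×210/365 = 1.0163973.
THB accumulates by 1 + 0.1032×210/365 = 1.0593753.
So F = 5.527 × 1.0163973 / 1.0593753 = 5.302774 (JPY/THB).
Quoted the other way: 1/5.302774 = 0.18858 THB per JPY.

0.18858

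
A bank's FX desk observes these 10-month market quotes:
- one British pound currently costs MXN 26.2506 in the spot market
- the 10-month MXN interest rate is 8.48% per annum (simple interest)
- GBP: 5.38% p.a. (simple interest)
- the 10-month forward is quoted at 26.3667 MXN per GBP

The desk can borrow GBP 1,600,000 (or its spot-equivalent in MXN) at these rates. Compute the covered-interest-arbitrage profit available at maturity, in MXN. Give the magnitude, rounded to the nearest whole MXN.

T = 10/12 years.
Route A — deposit GBP, sell forward: 1,600,000 × 1.0448333333 × 26.3667 = MXN 44,078,091.28.
Route B — convert at spot, deposit MXN: 1,600,000 × 26.2506 × 1.0706666667 = MXN 44,969,027.84.
The quoted forward undervalues GBP, so borrow GBP, convert to MXN at spot, deposit the MXN at 8.48%, and buy GBP forward at 26.3667 to cover the loan.
Profit = 44,969,027.84 − 44,078,091.28 = MXN 890,937.

MXN 890,937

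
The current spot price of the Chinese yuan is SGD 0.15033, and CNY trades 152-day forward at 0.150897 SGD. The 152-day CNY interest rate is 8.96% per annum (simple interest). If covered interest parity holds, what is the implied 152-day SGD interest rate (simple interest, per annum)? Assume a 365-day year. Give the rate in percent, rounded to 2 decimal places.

9.90%

T = 152/365 years.
CIP gives F = S · g_SGD/g_CNY, so g_SGD/g_CNY = 0.150897/0.15033 = 1.0037717.
The CNY side grows by 1 + 0.0896×152/365 = 1.0373129.
So the SGD growth factor = 1.0412253.
(1.0412253 − 1)/T = 0.098995, i.e. 9.90%.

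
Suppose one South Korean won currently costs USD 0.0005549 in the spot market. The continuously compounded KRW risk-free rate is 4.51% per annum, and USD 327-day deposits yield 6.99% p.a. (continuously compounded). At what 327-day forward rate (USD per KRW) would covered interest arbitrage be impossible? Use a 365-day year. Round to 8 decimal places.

T = 327/365 years.
Growth of 1 USD over T: e^(0.0699×327/365) = 1.0646251.
Growth of 1 KRW over T: e^(0.0451×327/365) = 1.041232.
CIP: F = S · (grow USD)/(grow KRW) = 0.0005549 × 1.0646251/1.041232 = 0.0005673668 USD per KRW.

0.00056737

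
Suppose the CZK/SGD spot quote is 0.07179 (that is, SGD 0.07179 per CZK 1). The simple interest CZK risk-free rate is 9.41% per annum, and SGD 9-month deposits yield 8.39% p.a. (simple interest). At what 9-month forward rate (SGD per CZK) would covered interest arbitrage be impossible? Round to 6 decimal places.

T = 9/12 years.
SGD accumulates by 1 + 0.0839×9/12 = 1.062925.
CZK accumulates by 1 + 0.0941×9/12 = 1.070575.
CIP: F = S · (grow SGD)/(grow CZK) = 0.07179 × 1.062925/1.070575 = 0.07127701 SGD per CZK.

0.071277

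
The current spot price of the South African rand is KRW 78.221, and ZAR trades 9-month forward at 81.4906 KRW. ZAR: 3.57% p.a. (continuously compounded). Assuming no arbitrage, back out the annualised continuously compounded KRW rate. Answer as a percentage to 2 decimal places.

T = 9/12 years.
By CIP, F/S equals the KRW-to-ZAR growth ratio: 81.4906/78.221 = 1.0417995.
ZAR growth factor: e^(0.0357×9/12) = 1.0271367.
So the KRW growth factor = 1.0700705.
Take logs: ln 1.0700705 / (9/12) = 0.090299, so 9.03%.

9.03%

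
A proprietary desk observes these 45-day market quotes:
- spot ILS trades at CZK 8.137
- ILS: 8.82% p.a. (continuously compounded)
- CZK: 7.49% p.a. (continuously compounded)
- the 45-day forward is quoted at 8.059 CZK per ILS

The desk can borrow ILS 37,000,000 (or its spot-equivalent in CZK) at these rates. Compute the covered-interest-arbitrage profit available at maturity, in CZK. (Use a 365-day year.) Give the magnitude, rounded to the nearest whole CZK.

CZK 2,418,894

T = 45/365 years.
Route A — deposit ILS, sell forward: 37,000,000 × 1.01093330912 × 8.059 = CZK 301,443,126.91.
Route B — convert at spot, deposit CZK: 37,000,000 × 8.137 × 1.00927701377 = CZK 303,862,021.26.
The quoted forward undervalues ILS, so borrow ILS, convert to CZK at spot, deposit the CZK at 7.49%, and buy ILS forward at 8.059 to cover the loan.
The gap between the two covered legs is CZK 2,418,894.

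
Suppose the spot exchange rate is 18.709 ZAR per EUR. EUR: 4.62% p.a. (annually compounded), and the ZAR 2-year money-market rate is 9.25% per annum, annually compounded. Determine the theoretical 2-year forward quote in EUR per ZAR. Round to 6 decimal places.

0.049016

T = 2 years.
Growth of 1 ZAR over T: (1 + 0.0925)^2 = 1.1935563.
EUR accumulates by (1 + 0.0462)^2 = 1.0945344.
Forward (ZAR per EUR) = 18.709 × 1.1935563 / 1.0945344 = 20.40159.
Invert for EUR per ZAR: 1 / 20.40159 = 0.049016.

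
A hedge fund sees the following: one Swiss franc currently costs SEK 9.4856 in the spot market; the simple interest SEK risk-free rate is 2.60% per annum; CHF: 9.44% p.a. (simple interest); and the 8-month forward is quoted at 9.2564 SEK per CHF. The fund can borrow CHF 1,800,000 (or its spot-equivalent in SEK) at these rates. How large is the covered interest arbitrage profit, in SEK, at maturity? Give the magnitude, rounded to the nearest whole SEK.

SEK 340,054

T = 8/12 years.
Invest the CHF and cover forward: 1,800,000 × 1.0629333333 × 9.2564 = SEK 17,710,084.99.
Convert at spot and invest in SEK: 1,800,000 × 9.4856 × 1.0173333333 = SEK 17,370,030.72.
The quoted forward overvalues CHF, so borrow SEK, buy CHF at spot, deposit the CHF at 9.44%, and sell the proceeds forward at 9.2564.
Arbitrage profit = |17,710,084.99 − 17,370,030.72| = SEK 340,054.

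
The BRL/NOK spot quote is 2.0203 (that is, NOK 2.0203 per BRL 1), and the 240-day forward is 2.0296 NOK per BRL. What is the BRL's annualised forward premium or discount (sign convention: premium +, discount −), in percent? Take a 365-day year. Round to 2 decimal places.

T = 240/365 years.
BRL trades forward at +0.46033% vs spot over the period.
Per annum: 0.0046033 / (240/365) = 0.007001 = 0.70%.

+0.70%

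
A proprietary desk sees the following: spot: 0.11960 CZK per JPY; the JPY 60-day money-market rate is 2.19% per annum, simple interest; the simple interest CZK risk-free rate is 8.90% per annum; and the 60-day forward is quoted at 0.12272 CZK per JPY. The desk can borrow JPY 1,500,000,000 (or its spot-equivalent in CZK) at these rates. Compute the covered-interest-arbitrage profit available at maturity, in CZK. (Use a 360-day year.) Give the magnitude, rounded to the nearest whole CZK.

CZK 2,690,792

T = 60/360 years.
Route A — deposit JPY, sell forward: 1,500,000,000 × 1.003650 × 0.12272 = CZK 184,751,892.00.
Route B — convert at spot, deposit CZK: 1,500,000,000 × 0.11960 × 1.01483333333 = CZK 182,061,100.00.
The quoted forward overvalues JPY, so borrow CZK, buy JPY at spot, deposit the JPY at 2.19%, and sell the proceeds forward at 0.12272.
The gap between the two covered legs is CZK 2,690,792.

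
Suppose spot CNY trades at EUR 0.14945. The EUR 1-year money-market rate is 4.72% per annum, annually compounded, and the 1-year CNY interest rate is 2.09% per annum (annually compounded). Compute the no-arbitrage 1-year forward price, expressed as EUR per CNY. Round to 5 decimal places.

T = 1 year.
EUR accumulates by (1 + 0.0472)^1 = 1.047200.
CNY accumulates by (1 + 0.0209)^1 = 1.020900.
CIP: F = S · (grow EUR)/(grow CNY) = 0.14945 × 1.047200/1.020900 = 0.1533001 EUR per CNY.

0.15330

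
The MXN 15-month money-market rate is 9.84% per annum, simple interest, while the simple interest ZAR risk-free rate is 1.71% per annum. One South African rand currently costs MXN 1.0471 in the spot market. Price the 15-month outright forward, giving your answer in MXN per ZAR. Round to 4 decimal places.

T = 15/12 years.
MXN growth factor: 1 + 0.0984×15/12 = 1.123000.
ZAR growth factor: 1 + 0.0171×15/12 = 1.021375.
CIP: F = S · (grow MXN)/(grow ZAR) = 1.0471 × 1.123000/1.021375 = 1.151285 MXN per ZAR.

1.1513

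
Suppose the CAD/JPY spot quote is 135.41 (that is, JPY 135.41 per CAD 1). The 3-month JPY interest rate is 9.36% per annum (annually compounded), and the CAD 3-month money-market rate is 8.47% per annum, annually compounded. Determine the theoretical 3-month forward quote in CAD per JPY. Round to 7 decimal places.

T = 3/12 years.
JPY growth factor: (1 + 0.0936)^(3/12) = 1.0226208.
Growth of 1 CAD over T: (1 + 0.0847)^(3/12) = 1.0205338.
So F = 135.41 × 1.0226208 / 1.0205338 = 135.6869 (JPY/CAD).
Invert for CAD per JPY: 1 / 135.6869 = 0.0073699.

0.0073699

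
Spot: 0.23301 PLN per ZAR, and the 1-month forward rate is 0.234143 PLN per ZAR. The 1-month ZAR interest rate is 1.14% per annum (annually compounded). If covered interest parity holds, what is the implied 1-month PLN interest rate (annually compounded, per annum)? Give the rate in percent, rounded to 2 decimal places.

7.20%

T = 1/12 years.
F/S = 0.234143/0.23301 = 1.0048625 = (growth of PLN) / (growth of ZAR).
The ZAR side grows by (1 + 0.0114)^(1/12) = 1.0009451.
That pins the PLN growth at 1.0058122.
r = 1.0058122^(12/1) − 1 = 0.072020 → 7.20%.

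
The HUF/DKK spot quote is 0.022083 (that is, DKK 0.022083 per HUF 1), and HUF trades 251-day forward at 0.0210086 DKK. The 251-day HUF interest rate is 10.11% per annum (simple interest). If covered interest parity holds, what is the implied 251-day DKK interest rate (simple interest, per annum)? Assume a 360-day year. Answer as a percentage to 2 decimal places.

T = 251/360 years.
F/S = 0.0210086/0.022083 = 0.9513472 = (growth of DKK) / (growth of HUF).
HUF growth factor: 1 + 0.1011×251/360 = 1.0704892.
That pins the DKK growth at 1.0184069.
(1.0184069 − 1)/T = 0.026400, i.e. 2.64%.

2.64%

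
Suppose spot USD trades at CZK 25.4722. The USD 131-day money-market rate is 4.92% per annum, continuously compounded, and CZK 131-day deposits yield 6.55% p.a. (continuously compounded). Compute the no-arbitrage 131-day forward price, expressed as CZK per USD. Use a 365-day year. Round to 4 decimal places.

25.6217

T = 131/365 years.
CZK growth factor: e^(0.0655×131/365) = 1.02378672.
Growth of 1 USD over T: e^(0.0492×131/365) = 1.01781491.
So F = 25.4722 × 1.02378672 / 1.01781491 = 25.621653 (CZK/USD).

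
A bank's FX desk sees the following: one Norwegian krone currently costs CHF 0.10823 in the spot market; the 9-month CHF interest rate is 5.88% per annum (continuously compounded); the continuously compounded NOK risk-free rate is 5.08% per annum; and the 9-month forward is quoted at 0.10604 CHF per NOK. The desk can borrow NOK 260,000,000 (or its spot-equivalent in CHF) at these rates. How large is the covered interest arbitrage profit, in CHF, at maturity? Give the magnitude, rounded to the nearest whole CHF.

CHF 767,436

T = 9/12 years.
Keep in NOK, deliver into the forward: 260,000,000·1.0388351112·0.10604 = CHF 28,641,099.55.
Swap to CHF now, deposit: 260,000,000·0.10823·1.0450868583 = CHF 29,408,535.18.
The quoted forward undervalues NOK, so borrow NOK, convert to CHF at spot, deposit the CHF at 5.88%, and buy NOK forward at 0.10604 to cover the loan.
Profit = 29,408,535.18 − 28,641,099.55 = CHF 767,436.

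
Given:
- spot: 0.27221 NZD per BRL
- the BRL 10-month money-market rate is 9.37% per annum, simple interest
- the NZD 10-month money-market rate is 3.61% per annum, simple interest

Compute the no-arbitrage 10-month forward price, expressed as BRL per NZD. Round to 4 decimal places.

3.8448

T = 10/12 years.
Growth of 1 NZD over T: 1 + 0.0361×10/12 = 1.0300833.
Growth of 1 BRL over T: 1 + 0.0937×10/12 = 1.0780833.
CIP: F = S · (grow NZD)/(grow BRL) = 0.27221 × 1.0300833/1.0780833 = 0.2600903 NZD per BRL.
Quoted the other way: 1/0.2600903 = 3.8448 BRL per NZD.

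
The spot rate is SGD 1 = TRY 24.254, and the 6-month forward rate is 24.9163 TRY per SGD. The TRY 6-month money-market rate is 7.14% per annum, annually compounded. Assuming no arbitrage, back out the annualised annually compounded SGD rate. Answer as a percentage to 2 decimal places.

T = 6/12 years.
By CIP, F/S equals the TRY-to-SGD growth ratio: 24.9163/24.254 = 1.0273068.
The TRY side grows by (1 + 0.0714)^(6/12) = 1.0350845.
That pins the SGD growth at 1.007571.
Annualise: 1.007571^(12/6) − 1 = 0.015199 = 1.52%.

1.52%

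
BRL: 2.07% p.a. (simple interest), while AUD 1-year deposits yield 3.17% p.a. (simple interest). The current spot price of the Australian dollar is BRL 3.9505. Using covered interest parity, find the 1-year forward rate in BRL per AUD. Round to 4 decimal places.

3.9084

T = 1 year.
BRL accumulates by 1 + 0.0207×1 = 1.020700.
AUD growth factor: 1 + 0.0317×1 = 1.031700.
CIP: F = S · (grow BRL)/(grow AUD) = 3.9505 × 1.020700/1.031700 = 3.908380 BRL per AUD.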